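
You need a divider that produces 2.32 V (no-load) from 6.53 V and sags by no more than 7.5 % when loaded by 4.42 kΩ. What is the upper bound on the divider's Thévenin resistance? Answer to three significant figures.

Loading drop = R_th/(R_th + R_L) ≤ 0.0750, so R_th ≤ R_L · ε/(1−ε) = 4.42 kΩ × 0.0750/0.9250 = 358 Ω.
(Any R1, R2 with R2/(R1+R2) = 0.355 and R1‖R2 ≤ 358 Ω will meet the spec.)

R_th ≤ 358 Ω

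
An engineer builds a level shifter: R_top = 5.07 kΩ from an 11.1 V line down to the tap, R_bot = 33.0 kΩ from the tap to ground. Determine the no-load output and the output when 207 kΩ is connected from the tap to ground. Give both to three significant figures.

Open-circuit: V = 11.1 × 33.0/(5.07 + 33.0) = 9.62 V.
With the load, R_bot becomes R_bot‖R_L = 28.46 kΩ, so V = 11.1 × 28.46/33.53 = 9.42 V.

Unloaded: 9.62 V; loaded: 9.42 V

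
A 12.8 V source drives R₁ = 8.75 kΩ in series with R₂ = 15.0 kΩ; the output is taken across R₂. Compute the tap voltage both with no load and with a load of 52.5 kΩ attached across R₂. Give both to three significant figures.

Unloaded: 8.08 V; loaded: 7.31 V

Open-circuit: V = 12.8 × 15.0/(8.75 + 15.0) = 8.08 V.
With the load, R₂ becomes R₂‖R_L = 11.67 kΩ, so V = 12.8 × 11.67/20.42 = 7.31 V.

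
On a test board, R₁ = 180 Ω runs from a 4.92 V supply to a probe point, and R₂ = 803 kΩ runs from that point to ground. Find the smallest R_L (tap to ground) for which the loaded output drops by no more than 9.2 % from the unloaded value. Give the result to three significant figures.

Output resistance R_th = R₁‖R₂ = (180 × 803000)/803200 = 180.0 Ω.
The fractional drop is R_th/(R_th + R_L); requiring this ≤ 0.0920 gives R_L ≥ R_th(1/0.0920 − 1) = 180.0 × 9.870 = 1.78 kΩ.

R_L(min) ≈ 1.78 kΩ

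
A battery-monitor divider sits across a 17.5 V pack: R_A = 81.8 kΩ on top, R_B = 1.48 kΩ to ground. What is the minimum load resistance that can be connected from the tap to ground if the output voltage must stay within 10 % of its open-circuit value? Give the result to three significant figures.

R_L(min) ≈ 13.1 kΩ

Output resistance R_th = R_A‖R_B = (81.8 × 1.48)/83.28 = 1.454 kΩ.
The fractional drop is R_th/(R_th + R_L); requiring this ≤ 0.100 gives R_L ≥ R_th(1/0.100 − 1) = 1.454 × 9.000 = 13.1 kΩ.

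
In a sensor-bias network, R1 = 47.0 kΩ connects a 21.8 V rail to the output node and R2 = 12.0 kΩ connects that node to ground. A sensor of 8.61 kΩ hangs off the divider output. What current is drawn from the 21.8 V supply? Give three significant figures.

I ≈ 0.419 mA

R2‖R_L = 5.013 kΩ, so the source sees R1 + R2‖R_L = 52.01 kΩ.
I = 21.8 V / 52.01 kΩ = 0.419 mA.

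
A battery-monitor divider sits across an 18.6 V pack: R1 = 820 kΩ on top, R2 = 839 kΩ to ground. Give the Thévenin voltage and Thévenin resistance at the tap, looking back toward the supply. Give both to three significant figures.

V_th = 9.41 V, R_th = 415 kΩ

V_th is the open-circuit tap voltage: 18.6 × 839/(820 + 839) = 9.41 V.
With the supply zeroed, R1 and R2 appear in parallel from the tap: R_th = R1‖R2 = (820 × 839)/1659 = 415 kΩ.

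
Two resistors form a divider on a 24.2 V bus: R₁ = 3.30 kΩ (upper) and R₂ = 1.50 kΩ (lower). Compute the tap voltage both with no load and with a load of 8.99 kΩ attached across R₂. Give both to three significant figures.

Unloaded: 7.56 V; loaded: 6.78 V

Open-circuit: V = 24.2 × 1.50/(3.30 + 1.50) = 7.56 V.
With the load, R₂ becomes R₂‖R_L = 1.286 kΩ, so V = 24.2 × 1.286/4.586 = 6.78 V.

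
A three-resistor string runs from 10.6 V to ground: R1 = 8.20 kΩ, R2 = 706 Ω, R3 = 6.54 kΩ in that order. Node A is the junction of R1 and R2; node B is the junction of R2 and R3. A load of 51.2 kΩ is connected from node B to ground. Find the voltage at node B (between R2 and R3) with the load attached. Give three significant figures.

At node B, R3 is in parallel with the load: R3‖R_L = 5799 Ω.
Below node A the resistance is R2 + (R3‖R_L) = 6505 Ω, so V_A = 10.6 × 6505/14710 = 4.689 V.
Then V_B = V_A × (R3‖R_L)/(R2 + R3‖R_L) = 4.689 × 5799/6505 = 4.18 V.

V ≈ 4.18 V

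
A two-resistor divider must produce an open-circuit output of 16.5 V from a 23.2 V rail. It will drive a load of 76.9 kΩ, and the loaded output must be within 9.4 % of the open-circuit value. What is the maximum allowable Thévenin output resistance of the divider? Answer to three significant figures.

R_th ≤ 7.98 kΩ

Loading drop = R_th/(R_th + R_L) ≤ 0.0940, so R_th ≤ R_L · ε/(1−ε) = 76.9 kΩ × 0.0940/0.9060 = 7.98 kΩ.
(Any R1, R2 with R2/(R1+R2) = 0.711 and R1‖R2 ≤ 7.98 kΩ will meet the spec.)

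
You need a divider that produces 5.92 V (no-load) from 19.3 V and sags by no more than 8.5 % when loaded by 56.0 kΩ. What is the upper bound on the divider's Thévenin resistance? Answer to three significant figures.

Loading drop = R_th/(R_th + R_L) ≤ 0.0850, so R_th ≤ R_L · ε/(1−ε) = 56.0 kΩ × 0.0850/0.9150 = 5.20 kΩ.
(Any R1, R2 with R2/(R1+R2) = 0.307 and R1‖R2 ≤ 5.20 kΩ will meet the spec.)

R_th ≤ 5.20 kΩ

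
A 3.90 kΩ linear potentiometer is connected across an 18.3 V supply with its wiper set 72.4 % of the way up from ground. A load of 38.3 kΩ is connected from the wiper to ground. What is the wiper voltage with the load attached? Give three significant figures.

V ≈ 13.0 V

The wiper splits the pot into (1−α)R = 1.076 kΩ above and αR = 2.824 kΩ below.
Lower section ‖ load = 2.630 kΩ.
V_wiper = 18.3 × 2.630/(1.076 + 2.630) = 13.0 V.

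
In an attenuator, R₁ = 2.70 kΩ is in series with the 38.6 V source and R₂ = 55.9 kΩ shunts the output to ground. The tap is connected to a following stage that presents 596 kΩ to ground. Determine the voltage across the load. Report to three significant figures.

V_out ≈ 36.7 V

The load sits in parallel with R₂: R₂‖R_L = (55.9 × 596) / (55.9 + 596) = 51.11 kΩ.
V_out = 38.6 × 51.11 / (2.70 + 51.11) = 38.6 × 51.11/53.81 = 36.7 V.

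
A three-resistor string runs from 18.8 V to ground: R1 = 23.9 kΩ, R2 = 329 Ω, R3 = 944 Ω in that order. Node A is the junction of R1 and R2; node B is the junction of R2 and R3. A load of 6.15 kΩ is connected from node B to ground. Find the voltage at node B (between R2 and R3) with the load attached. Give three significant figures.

At node B, R3 is in parallel with the load: R3‖R_L = 818.4 Ω.
Below node A the resistance is R2 + (R3‖R_L) = 1147 Ω, so V_A = 18.8 × 1147/25050 = 0.8612 V.
Then V_B = V_A × (R3‖R_L)/(R2 + R3‖R_L) = 0.8612 × 818.4/1147 = 0.614 V.

V ≈ 0.614 V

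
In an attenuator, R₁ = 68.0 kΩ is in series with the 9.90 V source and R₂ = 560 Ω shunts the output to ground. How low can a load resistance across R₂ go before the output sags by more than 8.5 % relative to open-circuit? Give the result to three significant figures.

R_L(min) ≈ 5.98 kΩ

Output resistance R_th = R₁‖R₂ = (68000 × 560)/68560 = 555.4 Ω.
The fractional drop is R_th/(R_th + R_L); requiring this ≤ 0.0850 gives R_L ≥ R_th(1/0.0850 − 1) = 555.4 × 10.76 = 5.98 kΩ.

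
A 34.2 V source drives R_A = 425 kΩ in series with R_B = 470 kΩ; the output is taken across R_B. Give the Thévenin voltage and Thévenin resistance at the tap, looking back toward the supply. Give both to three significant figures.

V_th is the open-circuit tap voltage: 34.2 × 470/(425 + 470) = 18.0 V.
With the supply zeroed, R_A and R_B appear in parallel from the tap: R_th = R_A‖R_B = (425 × 470)/895.0 = 223 kΩ.

V_th = 18.0 V, R_th = 223 kΩ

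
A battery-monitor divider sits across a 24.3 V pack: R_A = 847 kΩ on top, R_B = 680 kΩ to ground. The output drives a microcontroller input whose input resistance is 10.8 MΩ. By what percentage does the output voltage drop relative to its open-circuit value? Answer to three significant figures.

3.37 %

The divider's output (Thévenin) resistance is R_A‖R_B = 377.2 kΩ.
Fractional drop under load = R_th/(R_th + R_L) = 377.2 / (377.2 + 10800) = 0.03375.
So the output falls by 3.37 %.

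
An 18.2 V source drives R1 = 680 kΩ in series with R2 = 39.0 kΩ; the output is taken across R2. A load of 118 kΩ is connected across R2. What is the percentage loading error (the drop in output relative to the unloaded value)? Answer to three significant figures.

23.8 %

Unloaded V = 18.2 × 39.0/719.0 = 0.9872 V.
Loaded: R2‖R_L = 29.31 kΩ, giving V = 18.2 × 29.31/709.3 = 0.7521 V.
Drop = (0.9872 − 0.7521) / 0.9872 = 23.8 %.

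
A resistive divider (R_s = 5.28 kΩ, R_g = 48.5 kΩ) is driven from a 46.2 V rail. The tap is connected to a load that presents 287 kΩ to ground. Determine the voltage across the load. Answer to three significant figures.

V_out ≈ 41.0 V

The load sits in parallel with R_g: R_g‖R_L = (48.5 × 287) / (48.5 + 287) = 41.49 kΩ.
V_out = 46.2 × 41.49 / (5.28 + 41.49) = 46.2 × 41.49/46.77 = 41.0 V.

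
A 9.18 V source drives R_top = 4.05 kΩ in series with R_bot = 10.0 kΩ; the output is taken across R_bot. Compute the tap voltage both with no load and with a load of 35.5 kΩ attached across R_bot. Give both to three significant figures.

Unloaded: 6.53 V; loaded: 6.04 V

Open-circuit: V = 9.18 × 10.0/(4.05 + 10.0) = 6.53 V.
With the load, R_bot becomes R_bot‖R_L = 7.802 kΩ, so V = 9.18 × 7.802/11.85 = 6.04 V.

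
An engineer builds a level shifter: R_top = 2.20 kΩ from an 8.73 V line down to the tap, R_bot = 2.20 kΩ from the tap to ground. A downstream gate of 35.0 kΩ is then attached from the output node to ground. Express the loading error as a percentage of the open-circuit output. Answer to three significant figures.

The divider's output (Thévenin) resistance is R_top‖R_bot = 1.100 kΩ.
Fractional drop under load = R_th/(R_th + R_L) = 1.100 / (1.100 + 35.0) = 0.03047.
So the output falls by 3.05 %.

3.05 %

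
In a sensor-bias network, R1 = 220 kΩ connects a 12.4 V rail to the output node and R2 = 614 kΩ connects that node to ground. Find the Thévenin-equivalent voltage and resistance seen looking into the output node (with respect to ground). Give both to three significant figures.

V_th = 9.13 V, R_th = 162 kΩ

V_th is the open-circuit tap voltage: 12.4 × 614/(220 + 614) = 9.13 V.
With the supply zeroed, R1 and R2 appear in parallel from the tap: R_th = R1‖R2 = (220 × 614)/834.0 = 162 kΩ.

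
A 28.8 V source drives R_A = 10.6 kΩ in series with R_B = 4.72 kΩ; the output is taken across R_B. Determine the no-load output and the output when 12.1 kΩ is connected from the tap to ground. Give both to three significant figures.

Open-circuit: V = 28.8 × 4.72/(10.6 + 4.72) = 8.87 V.
With the load, R_B becomes R_B‖R_L = 3.395 kΩ, so V = 28.8 × 3.395/14.00 = 6.99 V.

Unloaded: 8.87 V; loaded: 6.99 V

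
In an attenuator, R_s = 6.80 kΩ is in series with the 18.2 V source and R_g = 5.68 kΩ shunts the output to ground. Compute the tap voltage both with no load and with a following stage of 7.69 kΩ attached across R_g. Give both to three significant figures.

Unloaded: 8.28 V; loaded: 5.91 V

Open-circuit: V = 18.2 × 5.68/(6.80 + 5.68) = 8.28 V.
With the load, R_g becomes R_g‖R_L = 3.267 kΩ, so V = 18.2 × 3.267/10.07 = 5.91 V.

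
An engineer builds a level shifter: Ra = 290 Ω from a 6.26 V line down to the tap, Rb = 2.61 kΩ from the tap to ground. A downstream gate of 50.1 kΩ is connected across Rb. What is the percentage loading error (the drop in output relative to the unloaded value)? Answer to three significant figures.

0.518 %

The divider's output (Thévenin) resistance is Ra‖Rb = 261.0 Ω.
Fractional drop under load = R_th/(R_th + R_L) = 261.0 / (261.0 + 50100) = 0.005183.
So the output falls by 0.518 %.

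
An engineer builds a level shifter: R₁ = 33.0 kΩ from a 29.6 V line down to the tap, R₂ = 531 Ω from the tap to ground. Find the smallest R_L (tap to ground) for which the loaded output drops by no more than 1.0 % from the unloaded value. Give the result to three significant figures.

Output resistance R_th = R₁‖R₂ = (33000 × 531)/33530 = 522.6 Ω.
The fractional drop is R_th/(R_th + R_L); requiring this ≤ 0.0100 gives R_L ≥ R_th(1/0.0100 − 1) = 522.6 × 99.00 = 51.7 kΩ.

R_L(min) ≈ 51.7 kΩ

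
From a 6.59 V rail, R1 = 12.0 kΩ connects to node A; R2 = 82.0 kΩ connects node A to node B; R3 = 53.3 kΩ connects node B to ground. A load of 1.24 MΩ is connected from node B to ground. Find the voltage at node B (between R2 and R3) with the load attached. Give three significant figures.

V ≈ 2.32 V

At node B, R3 is in parallel with the load: R3‖R_L = 51.10 kΩ.
Below node A the resistance is R2 + (R3‖R_L) = 133.1 kΩ, so V_A = 6.59 × 133.1/145.1 = 6.045 V.
Then V_B = V_A × (R3‖R_L)/(R2 + R3‖R_L) = 6.045 × 51.10/133.1 = 2.32 V.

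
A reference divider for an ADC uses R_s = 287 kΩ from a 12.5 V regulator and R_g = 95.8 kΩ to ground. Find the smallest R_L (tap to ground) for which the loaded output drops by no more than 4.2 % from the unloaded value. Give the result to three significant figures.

R_L(min) ≈ 1.64 MΩ

Output resistance R_th = R_s‖R_g = (287 × 95.8)/382.8 = 71.82 kΩ.
The fractional drop is R_th/(R_th + R_L); requiring this ≤ 0.0420 gives R_L ≥ R_th(1/0.0420 − 1) = 71.82 × 22.81 = 1.64 MΩ.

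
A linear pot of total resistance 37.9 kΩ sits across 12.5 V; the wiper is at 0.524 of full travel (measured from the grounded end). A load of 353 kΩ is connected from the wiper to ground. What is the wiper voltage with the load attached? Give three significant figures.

V ≈ 6.38 V

The wiper splits the pot into (1−α)R = 18.04 kΩ above and αR = 19.86 kΩ below.
Lower section ‖ load = 18.80 kΩ.
V_wiper = 12.5 × 18.80/(18.04 + 18.80) = 6.38 V.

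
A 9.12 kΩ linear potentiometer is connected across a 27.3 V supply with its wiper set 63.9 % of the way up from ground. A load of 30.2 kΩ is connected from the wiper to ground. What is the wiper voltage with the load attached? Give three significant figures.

The wiper splits the pot into (1−α)R = 3.292 kΩ above and αR = 5.828 kΩ below.
Lower section ‖ load = 4.885 kΩ.
V_wiper = 27.3 × 4.885/(3.292 + 4.885) = 16.3 V.

V ≈ 16.3 V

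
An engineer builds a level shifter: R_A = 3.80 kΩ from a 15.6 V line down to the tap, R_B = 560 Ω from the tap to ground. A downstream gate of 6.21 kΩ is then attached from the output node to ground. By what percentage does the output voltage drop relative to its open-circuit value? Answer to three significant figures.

7.29 %

The divider's output (Thévenin) resistance is R_A‖R_B = 488.1 Ω.
Fractional drop under load = R_th/(R_th + R_L) = 488.1 / (488.1 + 6210) = 0.07287.
So the output falls by 7.29 %.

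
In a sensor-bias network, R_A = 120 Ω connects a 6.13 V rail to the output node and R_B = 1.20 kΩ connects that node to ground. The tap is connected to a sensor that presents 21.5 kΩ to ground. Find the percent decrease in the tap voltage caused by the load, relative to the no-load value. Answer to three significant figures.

0.505 %

The divider's output (Thévenin) resistance is R_A‖R_B = 109.1 Ω.
Fractional drop under load = R_th/(R_th + R_L) = 109.1 / (109.1 + 21500) = 0.005048.
So the output falls by 0.505 %.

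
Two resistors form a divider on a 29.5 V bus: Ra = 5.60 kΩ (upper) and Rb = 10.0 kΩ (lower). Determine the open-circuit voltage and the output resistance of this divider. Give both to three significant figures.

V_th is the open-circuit tap voltage: 29.5 × 10.0/(5.60 + 10.0) = 18.9 V.
With the supply zeroed, Ra and Rb appear in parallel from the tap: R_th = Ra‖Rb = (5.60 × 10.0)/15.60 = 3.59 kΩ.

V_th = 18.9 V, R_th = 3.59 kΩ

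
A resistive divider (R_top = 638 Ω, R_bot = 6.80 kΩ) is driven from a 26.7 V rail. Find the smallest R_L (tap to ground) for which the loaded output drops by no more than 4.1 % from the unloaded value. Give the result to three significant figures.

R_L(min) ≈ 13.6 kΩ

Output resistance R_th = R_top‖R_bot = (638 × 6800)/7438 = 583.3 Ω.
The fractional drop is R_th/(R_th + R_L); requiring this ≤ 0.0410 gives R_L ≥ R_th(1/0.0410 − 1) = 583.3 × 23.39 = 13.6 kΩ.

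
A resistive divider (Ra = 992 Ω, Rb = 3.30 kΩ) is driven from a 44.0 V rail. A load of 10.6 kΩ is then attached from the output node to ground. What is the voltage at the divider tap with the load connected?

The load sits in parallel with Rb: Rb‖R_L = (3300 × 10600) / (3300 + 10600) = 2517 Ω.
V_out = 44.0 × 2517 / (992 + 2517) = 44.0 × 2517/3509 = 31.6 V.
(Unloaded it would have been 33.8 V.)

V_out ≈ 31.6 V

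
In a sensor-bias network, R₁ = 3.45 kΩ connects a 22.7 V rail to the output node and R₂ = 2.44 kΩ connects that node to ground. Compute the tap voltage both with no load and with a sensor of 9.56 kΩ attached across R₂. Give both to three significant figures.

Unloaded: 9.40 V; loaded: 8.18 V

Open-circuit: V = 22.7 × 2.44/(3.45 + 2.44) = 9.40 V.
With the load, R₂ becomes R₂‖R_L = 1.944 kΩ, so V = 22.7 × 1.944/5.394 = 8.18 V.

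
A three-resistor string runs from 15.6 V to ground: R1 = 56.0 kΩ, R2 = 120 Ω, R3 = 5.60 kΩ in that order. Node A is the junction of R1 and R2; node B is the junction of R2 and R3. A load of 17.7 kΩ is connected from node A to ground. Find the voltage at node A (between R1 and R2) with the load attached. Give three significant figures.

Below node A the series string R2+R3 = 5720 Ω sits in parallel with the 17700 Ω load: 4323 Ω.
V_A = 15.6 × 4323/(56000 + 4323) = 1.12 V.

V ≈ 1.12 V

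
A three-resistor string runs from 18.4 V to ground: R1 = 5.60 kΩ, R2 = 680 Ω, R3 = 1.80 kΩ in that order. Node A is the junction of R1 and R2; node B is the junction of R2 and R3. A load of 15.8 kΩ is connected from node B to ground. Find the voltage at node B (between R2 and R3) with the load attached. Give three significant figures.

At node B, R3 is in parallel with the load: R3‖R_L = 1616 Ω.
Below node A the resistance is R2 + (R3‖R_L) = 2296 Ω, so V_A = 18.4 × 2296/7896 = 5.350 V.
Then V_B = V_A × (R3‖R_L)/(R2 + R3‖R_L) = 5.350 × 1616/2296 = 3.77 V.

V ≈ 3.77 V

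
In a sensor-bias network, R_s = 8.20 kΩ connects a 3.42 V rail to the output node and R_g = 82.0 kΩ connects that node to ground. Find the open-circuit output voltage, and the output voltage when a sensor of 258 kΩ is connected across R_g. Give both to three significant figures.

Open-circuit: V = 3.42 × 82.0/(8.20 + 82.0) = 3.11 V.
With the load, R_g becomes R_g‖R_L = 62.22 kΩ, so V = 3.42 × 62.22/70.42 = 3.02 V.

Unloaded: 3.11 V; loaded: 3.02 V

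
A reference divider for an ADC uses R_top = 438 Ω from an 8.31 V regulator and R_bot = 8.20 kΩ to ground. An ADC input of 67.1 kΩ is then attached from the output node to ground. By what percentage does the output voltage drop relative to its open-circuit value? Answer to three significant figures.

The divider's output (Thévenin) resistance is R_top‖R_bot = 415.8 Ω.
Fractional drop under load = R_th/(R_th + R_L) = 415.8 / (415.8 + 67100) = 0.006158.
So the output falls by 0.616 %.

0.616 %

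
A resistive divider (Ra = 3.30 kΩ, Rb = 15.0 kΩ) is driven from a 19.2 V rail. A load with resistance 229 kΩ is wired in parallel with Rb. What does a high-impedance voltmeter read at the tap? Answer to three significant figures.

The load sits in parallel with Rb: Rb‖R_L = (15.0 × 229) / (15.0 + 229) = 14.08 kΩ.
V_out = 19.2 × 14.08 / (3.30 + 14.08) = 19.2 × 14.08/17.38 = 15.6 V.

V_out ≈ 15.6 V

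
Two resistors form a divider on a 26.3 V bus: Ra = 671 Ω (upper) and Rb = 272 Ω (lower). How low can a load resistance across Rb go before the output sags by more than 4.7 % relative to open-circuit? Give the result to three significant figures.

Output resistance R_th = Ra‖Rb = (671 × 272)/943.0 = 193.5 Ω.
The fractional drop is R_th/(R_th + R_L); requiring this ≤ 0.0470 gives R_L ≥ R_th(1/0.0470 − 1) = 193.5 × 20.28 = 3.92 kΩ.

R_L(min) ≈ 3.92 kΩ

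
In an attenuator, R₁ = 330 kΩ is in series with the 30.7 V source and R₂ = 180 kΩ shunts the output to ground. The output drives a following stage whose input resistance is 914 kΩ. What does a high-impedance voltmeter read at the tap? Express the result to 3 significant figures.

V_out ≈ 9.61 V

The load sits in parallel with R₂: R₂‖R_L = (180 × 914) / (180 + 914) = 150.4 kΩ.
V_out = 30.7 × 150.4 / (330 + 150.4) = 30.7 × 150.4/480.4 = 9.61 V.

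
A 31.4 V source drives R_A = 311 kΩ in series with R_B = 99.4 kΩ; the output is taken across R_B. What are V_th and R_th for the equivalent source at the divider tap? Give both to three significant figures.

V_th is the open-circuit tap voltage: 31.4 × 99.4/(311 + 99.4) = 7.61 V.
With the supply zeroed, R_A and R_B appear in parallel from the tap: R_th = R_A‖R_B = (311 × 99.4)/410.4 = 75.3 kΩ.

V_th = 7.61 V, R_th = 75.3 kΩ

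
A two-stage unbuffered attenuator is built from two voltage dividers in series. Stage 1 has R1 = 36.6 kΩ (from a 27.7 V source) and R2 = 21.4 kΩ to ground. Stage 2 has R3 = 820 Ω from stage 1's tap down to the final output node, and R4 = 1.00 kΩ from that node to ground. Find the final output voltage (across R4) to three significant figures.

V_out ≈ 0.667 V

Stage 2 presents R3+R4 = 1820 Ω as a load on stage 1's tap.
Stage 1's lower leg becomes R2‖(R3+R4) = 1677 Ω, so V_mid = 27.7 × 1677/38280 = 1.214 V.
Stage 2 is itself unloaded: V_out = V_mid × R4/(R3+R4) = 1.214 × 1000/1820 = 0.667 V.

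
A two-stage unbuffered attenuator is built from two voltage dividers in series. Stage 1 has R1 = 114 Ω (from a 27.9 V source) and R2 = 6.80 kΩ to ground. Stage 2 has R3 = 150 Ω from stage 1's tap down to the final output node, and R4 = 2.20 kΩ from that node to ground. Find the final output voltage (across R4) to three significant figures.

V_out ≈ 24.5 V

Stage 2 presents R3+R4 = 2350 Ω as a load on stage 1's tap.
Stage 1's lower leg becomes R2‖(R3+R4) = 1746 Ω, so V_mid = 27.9 × 1746/1860 = 26.19 V.
Stage 2 is itself unloaded: V_out = V_mid × R4/(R3+R4) = 26.19 × 2200/2350 = 24.5 V.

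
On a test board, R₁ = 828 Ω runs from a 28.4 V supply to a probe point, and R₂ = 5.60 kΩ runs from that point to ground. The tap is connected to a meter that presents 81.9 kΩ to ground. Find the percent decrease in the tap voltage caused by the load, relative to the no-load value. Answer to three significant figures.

The divider's output (Thévenin) resistance is R₁‖R₂ = 721.3 Ω.
Fractional drop under load = R_th/(R_th + R_L) = 721.3 / (721.3 + 81900) = 0.008731.
So the output falls by 0.873 %.

0.873 %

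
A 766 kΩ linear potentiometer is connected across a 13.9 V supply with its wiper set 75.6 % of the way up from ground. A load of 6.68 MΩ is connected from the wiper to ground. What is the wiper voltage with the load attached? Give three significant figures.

V ≈ 10.3 V

The wiper splits the pot into (1−α)R = 186.9 kΩ above and αR = 579.1 kΩ below.
Lower section ‖ load = 532.9 kΩ.
V_wiper = 13.9 × 532.9/(186.9 + 532.9) = 10.3 V.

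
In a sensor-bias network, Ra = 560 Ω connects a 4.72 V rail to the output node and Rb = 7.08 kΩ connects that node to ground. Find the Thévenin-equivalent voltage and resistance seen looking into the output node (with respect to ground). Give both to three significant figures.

V_th = 4.37 V, R_th = 519 Ω

V_th is the open-circuit tap voltage: 4.72 × 7080/(560 + 7080) = 4.37 V.
With the supply zeroed, Ra and Rb appear in parallel from the tap: R_th = Ra‖Rb = (560 × 7080)/7640 = 519 Ω.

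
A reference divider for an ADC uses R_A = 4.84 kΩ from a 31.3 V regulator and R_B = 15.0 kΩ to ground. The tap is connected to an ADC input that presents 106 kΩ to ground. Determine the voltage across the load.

The load sits in parallel with R_B: R_B‖R_L = (15.0 × 106) / (15.0 + 106) = 13.14 kΩ.
V_out = 31.3 × 13.14 / (4.84 + 13.14) = 31.3 × 13.14/17.98 = 22.9 V.

V_out ≈ 22.9 V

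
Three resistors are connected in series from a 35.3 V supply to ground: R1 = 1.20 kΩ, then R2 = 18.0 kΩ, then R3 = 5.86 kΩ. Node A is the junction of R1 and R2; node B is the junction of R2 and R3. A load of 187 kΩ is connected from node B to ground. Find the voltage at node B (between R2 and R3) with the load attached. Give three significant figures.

At node B, R3 is in parallel with the load: R3‖R_L = 5.682 kΩ.
Below node A the resistance is R2 + (R3‖R_L) = 23.68 kΩ, so V_A = 35.3 × 23.68/24.88 = 33.60 V.
Then V_B = V_A × (R3‖R_L)/(R2 + R3‖R_L) = 33.60 × 5.682/23.68 = 8.06 V.

V ≈ 8.06 V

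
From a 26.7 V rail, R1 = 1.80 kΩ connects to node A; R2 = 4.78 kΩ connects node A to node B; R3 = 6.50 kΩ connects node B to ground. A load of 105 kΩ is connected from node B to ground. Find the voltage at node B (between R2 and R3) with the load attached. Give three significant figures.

At node B, R3 is in parallel with the load: R3‖R_L = 6.121 kΩ.
Below node A the resistance is R2 + (R3‖R_L) = 10.90 kΩ, so V_A = 26.7 × 10.90/12.70 = 22.92 V.
Then V_B = V_A × (R3‖R_L)/(R2 + R3‖R_L) = 22.92 × 6.121/10.90 = 12.9 V.

V ≈ 12.9 V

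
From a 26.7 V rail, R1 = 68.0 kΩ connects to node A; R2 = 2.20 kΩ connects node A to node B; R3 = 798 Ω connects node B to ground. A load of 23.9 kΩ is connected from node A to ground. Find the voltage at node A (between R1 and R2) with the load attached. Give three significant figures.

V ≈ 1.01 V

Below node A the series string R2+R3 = 2998 Ω sits in parallel with the 23900 Ω load: 2664 Ω.
V_A = 26.7 × 2664/(68000 + 2664) = 1.01 V.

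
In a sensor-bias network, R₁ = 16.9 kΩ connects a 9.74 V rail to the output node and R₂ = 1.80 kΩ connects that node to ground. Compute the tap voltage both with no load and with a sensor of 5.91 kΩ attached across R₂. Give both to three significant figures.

Unloaded: 0.938 V; loaded: 0.735 V

Open-circuit: V = 9.74 × 1.80/(16.9 + 1.80) = 0.938 V.
With the load, R₂ becomes R₂‖R_L = 1.380 kΩ, so V = 9.74 × 1.380/18.28 = 0.735 V.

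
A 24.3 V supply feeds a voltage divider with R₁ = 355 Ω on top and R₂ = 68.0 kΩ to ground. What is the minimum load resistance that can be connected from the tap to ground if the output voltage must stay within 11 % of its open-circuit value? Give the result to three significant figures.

R_L(min) ≈ 2.86 kΩ

Output resistance R_th = R₁‖R₂ = (355 × 68000)/68360 = 353.2 Ω.
The fractional drop is R_th/(R_th + R_L); requiring this ≤ 0.110 gives R_L ≥ R_th(1/0.110 − 1) = 353.2 × 8.091 = 2.86 kΩ.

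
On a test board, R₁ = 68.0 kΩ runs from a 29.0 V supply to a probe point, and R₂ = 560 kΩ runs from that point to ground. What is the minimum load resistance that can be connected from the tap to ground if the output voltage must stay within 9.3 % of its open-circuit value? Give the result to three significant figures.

R_L(min) ≈ 591 kΩ

Output resistance R_th = R₁‖R₂ = (68.0 × 560)/628.0 = 60.64 kΩ.
The fractional drop is R_th/(R_th + R_L); requiring this ≤ 0.0930 gives R_L ≥ R_th(1/0.0930 − 1) = 60.64 × 9.753 = 591 kΩ.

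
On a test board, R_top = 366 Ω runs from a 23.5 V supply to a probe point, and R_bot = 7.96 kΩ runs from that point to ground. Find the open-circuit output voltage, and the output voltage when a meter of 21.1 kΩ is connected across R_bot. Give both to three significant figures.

Open-circuit: V = 23.5 × 7960/(366 + 7960) = 22.5 V.
With the load, R_bot becomes R_bot‖R_L = 5780 Ω, so V = 23.5 × 5780/6146 = 22.1 V.

Unloaded: 22.5 V; loaded: 22.1 V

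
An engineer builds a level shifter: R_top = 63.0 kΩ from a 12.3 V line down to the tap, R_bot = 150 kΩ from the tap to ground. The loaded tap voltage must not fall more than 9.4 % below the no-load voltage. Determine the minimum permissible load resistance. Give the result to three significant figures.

Output resistance R_th = R_top‖R_bot = (63.0 × 150)/213.0 = 44.37 kΩ.
The fractional drop is R_th/(R_th + R_L); requiring this ≤ 0.0940 gives R_L ≥ R_th(1/0.0940 − 1) = 44.37 × 9.638 = 428 kΩ.

R_L(min) ≈ 428 kΩ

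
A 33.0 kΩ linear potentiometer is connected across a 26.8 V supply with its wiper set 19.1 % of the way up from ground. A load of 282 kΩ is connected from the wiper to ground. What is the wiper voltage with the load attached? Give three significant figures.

V ≈ 5.03 V

The wiper splits the pot into (1−α)R = 26.70 kΩ above and αR = 6.303 kΩ below.
Lower section ‖ load = 6.165 kΩ.
V_wiper = 26.8 × 6.165/(26.70 + 6.165) = 5.03 V.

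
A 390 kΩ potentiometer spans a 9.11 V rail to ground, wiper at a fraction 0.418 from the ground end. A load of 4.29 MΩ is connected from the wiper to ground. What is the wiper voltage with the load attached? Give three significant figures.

V ≈ 3.73 V

The wiper splits the pot into (1−α)R = 227.0 kΩ above and αR = 163.0 kΩ below.
Lower section ‖ load = 157.1 kΩ.
V_wiper = 9.11 × 157.1/(227.0 + 157.1) = 3.73 V.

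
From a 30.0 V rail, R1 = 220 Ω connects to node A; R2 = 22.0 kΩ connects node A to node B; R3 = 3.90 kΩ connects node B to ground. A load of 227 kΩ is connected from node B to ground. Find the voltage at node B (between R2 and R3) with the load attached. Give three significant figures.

At node B, R3 is in parallel with the load: R3‖R_L = 3834 Ω.
Below node A the resistance is R2 + (R3‖R_L) = 25830 Ω, so V_A = 30.0 × 25830/26050 = 29.75 V.
Then V_B = V_A × (R3‖R_L)/(R2 + R3‖R_L) = 29.75 × 3834/25830 = 4.41 V.

V ≈ 4.41 V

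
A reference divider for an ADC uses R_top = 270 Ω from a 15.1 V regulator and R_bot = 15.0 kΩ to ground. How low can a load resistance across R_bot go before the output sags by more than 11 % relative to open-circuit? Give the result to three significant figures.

Output resistance R_th = R_top‖R_bot = (270 × 15000)/15270 = 265.2 Ω.
The fractional drop is R_th/(R_th + R_L); requiring this ≤ 0.110 gives R_L ≥ R_th(1/0.110 − 1) = 265.2 × 8.091 = 2.15 kΩ.

R_L(min) ≈ 2.15 kΩ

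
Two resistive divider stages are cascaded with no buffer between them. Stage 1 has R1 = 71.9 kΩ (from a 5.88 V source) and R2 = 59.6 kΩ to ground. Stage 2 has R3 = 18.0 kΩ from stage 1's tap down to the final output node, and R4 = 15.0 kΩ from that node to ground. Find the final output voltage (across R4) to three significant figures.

V_out ≈ 0.609 V

Stage 2 presents R3+R4 = 33.00 kΩ as a load on stage 1's tap.
Stage 1's lower leg becomes R2‖(R3+R4) = 21.24 kΩ, so V_mid = 5.88 × 21.24/93.14 = 1.341 V.
Stage 2 is itself unloaded: V_out = V_mid × R4/(R3+R4) = 1.341 × 15.0/33.00 = 0.609 V.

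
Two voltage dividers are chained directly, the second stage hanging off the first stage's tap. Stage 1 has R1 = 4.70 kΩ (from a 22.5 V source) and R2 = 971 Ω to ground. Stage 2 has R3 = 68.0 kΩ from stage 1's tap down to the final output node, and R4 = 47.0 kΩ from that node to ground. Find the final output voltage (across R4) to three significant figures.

V_out ≈ 1.56 V

Stage 2 presents R3+R4 = 115000 Ω as a load on stage 1's tap.
Stage 1's lower leg becomes R2‖(R3+R4) = 962.9 Ω, so V_mid = 22.5 × 962.9/5663 = 3.826 V.
Stage 2 is itself unloaded: V_out = V_mid × R4/(R3+R4) = 3.826 × 47000/115000 = 1.56 V.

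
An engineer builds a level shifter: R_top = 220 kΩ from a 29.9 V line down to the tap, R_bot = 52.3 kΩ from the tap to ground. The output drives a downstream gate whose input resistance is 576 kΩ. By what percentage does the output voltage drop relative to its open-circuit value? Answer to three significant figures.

6.83 %

The divider's output (Thévenin) resistance is R_top‖R_bot = 42.25 kΩ.
Fractional drop under load = R_th/(R_th + R_L) = 42.25 / (42.25 + 576) = 0.06835.
So the output falls by 6.83 %.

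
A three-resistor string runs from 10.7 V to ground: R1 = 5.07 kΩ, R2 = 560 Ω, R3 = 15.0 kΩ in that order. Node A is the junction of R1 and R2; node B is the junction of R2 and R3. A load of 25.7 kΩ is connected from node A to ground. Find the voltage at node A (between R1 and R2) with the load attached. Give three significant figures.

Below node A the series string R2+R3 = 15560 Ω sits in parallel with the 25700 Ω load: 9692 Ω.
V_A = 10.7 × 9692/(5070 + 9692) = 7.03 V.

V ≈ 7.03 V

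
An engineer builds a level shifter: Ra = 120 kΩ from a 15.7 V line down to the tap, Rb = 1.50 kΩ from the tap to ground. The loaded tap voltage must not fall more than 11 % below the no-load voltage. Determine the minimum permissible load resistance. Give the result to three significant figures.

R_L(min) ≈ 12.0 kΩ

Output resistance R_th = Ra‖Rb = (120 × 1.50)/121.5 = 1.481 kΩ.
The fractional drop is R_th/(R_th + R_L); requiring this ≤ 0.110 gives R_L ≥ R_th(1/0.110 − 1) = 1.481 × 8.091 = 12.0 kΩ.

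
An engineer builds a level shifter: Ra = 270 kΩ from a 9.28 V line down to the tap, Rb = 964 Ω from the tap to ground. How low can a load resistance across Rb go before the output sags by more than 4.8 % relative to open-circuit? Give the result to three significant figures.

R_L(min) ≈ 19.1 kΩ

Output resistance R_th = Ra‖Rb = (270000 × 964)/271000 = 960.6 Ω.
The fractional drop is R_th/(R_th + R_L); requiring this ≤ 0.0480 gives R_L ≥ R_th(1/0.0480 − 1) = 960.6 × 19.83 = 19.1 kΩ.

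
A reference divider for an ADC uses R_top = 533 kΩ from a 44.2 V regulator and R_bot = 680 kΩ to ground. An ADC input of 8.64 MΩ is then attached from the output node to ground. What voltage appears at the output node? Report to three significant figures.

V_out ≈ 23.9 V

The load sits in parallel with R_bot: R_bot‖R_L = (680 × 8640) / (680 + 8640) = 630.4 kΩ.
V_out = 44.2 × 630.4 / (533 + 630.4) = 44.2 × 630.4/1163 = 23.9 V.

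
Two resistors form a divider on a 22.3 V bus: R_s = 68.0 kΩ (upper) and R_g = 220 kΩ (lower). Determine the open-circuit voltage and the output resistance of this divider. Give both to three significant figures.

V_th is the open-circuit tap voltage: 22.3 × 220/(68.0 + 220) = 17.0 V.
With the supply zeroed, R_s and R_g appear in parallel from the tap: R_th = R_s‖R_g = (68.0 × 220)/288.0 = 51.9 kΩ.

V_th = 17.0 V, R_th = 51.9 kΩ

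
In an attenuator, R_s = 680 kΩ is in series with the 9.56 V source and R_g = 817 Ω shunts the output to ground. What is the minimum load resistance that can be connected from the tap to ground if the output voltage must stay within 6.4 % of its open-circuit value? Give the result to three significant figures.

R_L(min) ≈ 11.9 kΩ

Output resistance R_th = R_s‖R_g = (680000 × 817)/680800 = 816.0 Ω.
The fractional drop is R_th/(R_th + R_L); requiring this ≤ 0.0640 gives R_L ≥ R_th(1/0.0640 − 1) = 816.0 × 14.62 = 11.9 kΩ.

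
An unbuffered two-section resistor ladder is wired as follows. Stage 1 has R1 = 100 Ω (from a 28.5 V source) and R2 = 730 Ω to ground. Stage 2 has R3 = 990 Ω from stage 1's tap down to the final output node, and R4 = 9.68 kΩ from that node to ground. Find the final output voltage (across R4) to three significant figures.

V_out ≈ 22.6 V

Stage 2 presents R3+R4 = 10670 Ω as a load on stage 1's tap.
Stage 1's lower leg becomes R2‖(R3+R4) = 683.3 Ω, so V_mid = 28.5 × 683.3/783.3 = 24.86 V.
Stage 2 is itself unloaded: V_out = V_mid × R4/(R3+R4) = 24.86 × 9680/10670 = 22.6 V.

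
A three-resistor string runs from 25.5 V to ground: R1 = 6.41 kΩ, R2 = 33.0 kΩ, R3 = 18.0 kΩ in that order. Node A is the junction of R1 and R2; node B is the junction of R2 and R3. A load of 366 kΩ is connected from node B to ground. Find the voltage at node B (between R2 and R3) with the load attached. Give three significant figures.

V ≈ 7.73 V

At node B, R3 is in parallel with the load: R3‖R_L = 17.16 kΩ.
Below node A the resistance is R2 + (R3‖R_L) = 50.16 kΩ, so V_A = 25.5 × 50.16/56.57 = 22.61 V.
Then V_B = V_A × (R3‖R_L)/(R2 + R3‖R_L) = 22.61 × 17.16/50.16 = 7.73 V.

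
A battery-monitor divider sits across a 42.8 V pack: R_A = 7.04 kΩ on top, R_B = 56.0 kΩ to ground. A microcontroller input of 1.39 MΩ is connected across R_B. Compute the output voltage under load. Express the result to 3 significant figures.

The load sits in parallel with R_B: R_B‖R_L = (56.0 × 1390) / (56.0 + 1390) = 53.83 kΩ.
V_out = 42.8 × 53.83 / (7.04 + 53.83) = 42.8 × 53.83/60.87 = 37.9 V.

V_out ≈ 37.9 V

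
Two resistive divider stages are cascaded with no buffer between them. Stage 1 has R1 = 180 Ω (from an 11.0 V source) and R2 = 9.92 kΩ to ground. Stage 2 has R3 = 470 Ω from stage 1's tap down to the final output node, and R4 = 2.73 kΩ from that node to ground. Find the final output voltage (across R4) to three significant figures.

V_out ≈ 8.73 V

Stage 2 presents R3+R4 = 3200 Ω as a load on stage 1's tap.
Stage 1's lower leg becomes R2‖(R3+R4) = 2420 Ω, so V_mid = 11.0 × 2420/2600 = 10.24 V.
Stage 2 is itself unloaded: V_out = V_mid × R4/(R3+R4) = 10.24 × 2730/3200 = 8.73 V.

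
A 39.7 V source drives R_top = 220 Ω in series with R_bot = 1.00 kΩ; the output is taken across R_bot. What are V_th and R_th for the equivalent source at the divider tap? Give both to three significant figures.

V_th is the open-circuit tap voltage: 39.7 × 1000/(220 + 1000) = 32.5 V.
With the supply zeroed, R_top and R_bot appear in parallel from the tap: R_th = R_top‖R_bot = (220 × 1000)/1220 = 180 Ω.

V_th = 32.5 V, R_th = 180 Ω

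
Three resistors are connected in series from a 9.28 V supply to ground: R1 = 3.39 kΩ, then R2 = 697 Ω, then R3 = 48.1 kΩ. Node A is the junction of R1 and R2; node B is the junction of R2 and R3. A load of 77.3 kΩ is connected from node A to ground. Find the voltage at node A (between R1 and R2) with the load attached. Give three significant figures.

V ≈ 8.34 V

Below node A the series string R2+R3 = 48800 Ω sits in parallel with the 77300 Ω load: 29910 Ω.
V_A = 9.28 × 29910/(3390 + 29910) = 8.34 V.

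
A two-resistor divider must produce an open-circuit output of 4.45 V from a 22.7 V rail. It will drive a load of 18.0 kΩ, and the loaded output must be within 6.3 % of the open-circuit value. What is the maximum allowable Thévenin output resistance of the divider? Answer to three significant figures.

Loading drop = R_th/(R_th + R_L) ≤ 0.0630, so R_th ≤ R_L · ε/(1−ε) = 18.0 kΩ × 0.0630/0.9370 = 1.21 kΩ.
(Any R1, R2 with R2/(R1+R2) = 0.196 and R1‖R2 ≤ 1.21 kΩ will meet the spec.)

R_th ≤ 1.21 kΩ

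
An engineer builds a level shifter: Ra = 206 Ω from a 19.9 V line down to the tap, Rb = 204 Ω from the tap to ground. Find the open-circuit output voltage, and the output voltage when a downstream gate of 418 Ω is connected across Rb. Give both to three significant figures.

Unloaded: 9.90 V; loaded: 7.95 V

Open-circuit: V = 19.9 × 204/(206 + 204) = 9.90 V.
With the load, Rb becomes Rb‖R_L = 137.1 Ω, so V = 19.9 × 137.1/343.1 = 7.95 V.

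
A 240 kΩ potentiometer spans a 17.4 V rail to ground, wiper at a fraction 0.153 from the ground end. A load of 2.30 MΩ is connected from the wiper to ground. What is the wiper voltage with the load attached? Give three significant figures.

V ≈ 2.63 V

The wiper splits the pot into (1−α)R = 203.3 kΩ above and αR = 36.72 kΩ below.
Lower section ‖ load = 36.14 kΩ.
V_wiper = 17.4 × 36.14/(203.3 + 36.14) = 2.63 V.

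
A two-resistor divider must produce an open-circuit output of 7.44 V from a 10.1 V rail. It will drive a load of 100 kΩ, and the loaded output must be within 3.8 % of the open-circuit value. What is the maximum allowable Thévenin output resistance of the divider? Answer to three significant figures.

R_th ≤ 3.95 kΩ

Loading drop = R_th/(R_th + R_L) ≤ 0.0380, so R_th ≤ R_L · ε/(1−ε) = 100 kΩ × 0.0380/0.9620 = 3.95 kΩ.
(Any R1, R2 with R2/(R1+R2) = 0.737 and R1‖R2 ≤ 3.95 kΩ will meet the spec.)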